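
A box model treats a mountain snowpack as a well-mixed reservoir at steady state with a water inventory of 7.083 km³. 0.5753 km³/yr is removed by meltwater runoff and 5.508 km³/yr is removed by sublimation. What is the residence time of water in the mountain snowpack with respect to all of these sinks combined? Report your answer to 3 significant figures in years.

Total removal flux = 0.5753 + 5.508 = 6.0833 km³/yr.
τ = M / ΣF_out = 7.083 / 6.0833 = 1.164 yr.

1.16 yr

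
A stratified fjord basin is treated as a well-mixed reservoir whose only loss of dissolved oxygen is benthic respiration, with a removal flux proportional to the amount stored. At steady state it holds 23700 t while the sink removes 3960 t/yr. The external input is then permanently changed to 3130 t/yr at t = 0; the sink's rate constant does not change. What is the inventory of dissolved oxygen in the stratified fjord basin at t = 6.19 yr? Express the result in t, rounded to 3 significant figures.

20500 t

Residence time τ = M₀/F₀ = 5.985 yr. The eventual steady state is M_∞ = M₀·(F₁/F₀) = 23700 × 3130/3960 = 18733 t.
The anomaly ΔM(t) = M(t) − M_∞ decays as ΔM₀·e^(−t/τ) with ΔM₀ = 23700 − 18733 = 4967 t.
At t = 6.19 yr, e^(−t/τ) = e^(−1.034) = 0.3555, so ΔM = 1766 t and M = 18733 + 1766 = 20498 t.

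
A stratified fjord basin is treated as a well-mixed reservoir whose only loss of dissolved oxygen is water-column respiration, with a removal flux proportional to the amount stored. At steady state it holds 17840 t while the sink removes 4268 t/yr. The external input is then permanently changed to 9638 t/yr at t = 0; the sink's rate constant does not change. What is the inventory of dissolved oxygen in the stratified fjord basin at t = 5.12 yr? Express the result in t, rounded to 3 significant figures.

33700 t

The sink rate constant is k = F₀/M₀ = 4268/17840 = 0.2392 yr⁻¹.
Solving dM/dt = F₁ − kM with M(0) = M₀ gives M(t) = F₁/k + (M₀ − F₁/k)·e^(−kt).
F₁/k = 9638/0.2392 = 40286 t; kt = 0.2392 × 5.12 = 1.225, e^(−kt) = 0.2938.
M(5.12) = 40286 + (17840 − 40286) × 0.2938 = 40286 − 6594 = 33692 t.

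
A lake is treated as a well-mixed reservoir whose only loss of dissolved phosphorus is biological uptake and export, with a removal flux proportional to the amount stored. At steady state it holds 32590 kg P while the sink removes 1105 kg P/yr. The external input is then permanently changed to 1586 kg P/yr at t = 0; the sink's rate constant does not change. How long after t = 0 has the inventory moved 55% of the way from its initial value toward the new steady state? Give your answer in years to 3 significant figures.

23.6 yr

τ = M₀/F₀ = 32590/1105 = 29.49 yr.
The remaining gap fraction is e^(−t/τ); 55% covered ⇒ e^(−t/τ) = 0.450.
t = −τ ln(0.450) = 29.49 × 0.7985 = 23.55 yr.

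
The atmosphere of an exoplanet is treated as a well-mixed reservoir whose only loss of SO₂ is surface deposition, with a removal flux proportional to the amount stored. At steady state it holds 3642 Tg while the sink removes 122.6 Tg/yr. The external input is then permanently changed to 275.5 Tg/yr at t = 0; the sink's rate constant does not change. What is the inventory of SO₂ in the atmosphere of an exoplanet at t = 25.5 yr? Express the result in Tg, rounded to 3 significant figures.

The sink rate constant is k = F₀/M₀ = 122.6/3642 = 0.03366 yr⁻¹.
Solving dM/dt = F₁ − kM with M(0) = M₀ gives M(t) = F₁/k + (M₀ − F₁/k)·e^(−kt).
F₁/k = 275.5/0.03366 = 8184.1 Tg; kt = 0.03366 × 25.5 = 0.8584, e^(−kt) = 0.4238.
M(25.5) = 8184.1 + (3642 − 8184.1) × 0.4238 = 8184.1 − 1925 = 6259.0 Tg.

6260 Tg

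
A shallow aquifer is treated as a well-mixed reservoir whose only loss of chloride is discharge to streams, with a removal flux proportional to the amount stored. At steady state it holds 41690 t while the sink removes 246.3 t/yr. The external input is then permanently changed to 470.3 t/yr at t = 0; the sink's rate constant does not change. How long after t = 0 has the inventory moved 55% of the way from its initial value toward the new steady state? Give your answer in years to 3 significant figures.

τ = M₀/F₀ = 41690/246.3 = 169.3 yr.
The remaining gap fraction is e^(−t/τ); 55% covered ⇒ e^(−t/τ) = 0.450.
t = −τ ln(0.450) = 169.3 × 0.7985 = 135.2 yr.

135 yr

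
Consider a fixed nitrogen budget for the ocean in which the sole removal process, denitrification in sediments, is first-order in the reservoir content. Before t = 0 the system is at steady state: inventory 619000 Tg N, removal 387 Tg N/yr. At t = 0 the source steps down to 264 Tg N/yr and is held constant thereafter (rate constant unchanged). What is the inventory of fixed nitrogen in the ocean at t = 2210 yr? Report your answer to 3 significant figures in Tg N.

472000 Tg N

The sink rate constant is k = F₀/M₀ = 387/619000 = 0.0006252 yr⁻¹.
Solving dM/dt = F₁ − kM with M(0) = M₀ gives M(t) = F₁/k + (M₀ − F₁/k)·e^(−kt).
F₁/k = 264/0.0006252 = 422260 Tg N; kt = 0.0006252 × 2210 = 1.382, e^(−kt) = 0.2512.
M(2210) = 422260 + (619000 − 422260) × 0.2512 = 422260 + 49410 = 471670 Tg N.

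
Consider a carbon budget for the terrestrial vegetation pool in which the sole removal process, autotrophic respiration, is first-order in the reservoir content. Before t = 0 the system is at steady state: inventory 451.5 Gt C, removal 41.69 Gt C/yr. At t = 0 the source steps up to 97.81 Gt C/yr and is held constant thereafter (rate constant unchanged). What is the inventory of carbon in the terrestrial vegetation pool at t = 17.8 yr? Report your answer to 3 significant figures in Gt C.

942 Gt C

τ = M₀/F₀ = 451.5/41.69 = 10.83 yr; rate constant k = 1/τ.
New steady state M_∞ = F₁/k = F₁·τ = 97.81 × 10.83 = 1059.3 Gt C.
M(t) = M_∞ + (M₀ − M_∞)·e^(−t/τ); t/τ = 17.8/10.83 = 1.644, so e^(−t/τ) = 0.1933.
M(t) = 1059.3 − 607.8 × 0.1933 = 941.80 Gt C.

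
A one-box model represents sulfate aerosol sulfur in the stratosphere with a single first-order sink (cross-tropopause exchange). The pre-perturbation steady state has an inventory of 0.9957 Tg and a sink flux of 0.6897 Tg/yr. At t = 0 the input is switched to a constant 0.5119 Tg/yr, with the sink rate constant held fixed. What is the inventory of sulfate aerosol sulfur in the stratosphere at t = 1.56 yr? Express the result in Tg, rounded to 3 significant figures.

The sink rate constant is k = F₀/M₀ = 0.6897/0.9957 = 0.6927 yr⁻¹.
Solving dM/dt = F₁ − kM with M(0) = M₀ gives M(t) = F₁/k + (M₀ − F₁/k)·e^(−kt).
F₁/k = 0.5119/0.6927 = 0.73902 Tg; kt = 0.6927 × 1.56 = 1.081, e^(−kt) = 0.3394.
M(1.56) = 0.73902 + (0.9957 − 0.73902) × 0.3394 = 0.73902 + 0.08712 = 0.82613 Tg.

0.826 Tg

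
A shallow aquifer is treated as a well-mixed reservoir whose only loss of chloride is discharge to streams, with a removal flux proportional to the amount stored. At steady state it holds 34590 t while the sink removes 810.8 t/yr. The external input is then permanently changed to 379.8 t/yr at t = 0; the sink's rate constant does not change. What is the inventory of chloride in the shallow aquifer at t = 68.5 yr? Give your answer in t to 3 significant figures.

τ = M₀/F₀ = 34590/810.8 = 42.66 yr; rate constant k = 1/τ.
New steady state M_∞ = F₁/k = F₁·τ = 379.8 × 42.66 = 16203 t.
M(t) = M_∞ + (M₀ − M_∞)·e^(−t/τ); t/τ = 68.5/42.66 = 1.606, so e^(−t/τ) = 0.2008.
M(t) = 16203 + 18390 × 0.2008 = 19894 t.

19900 t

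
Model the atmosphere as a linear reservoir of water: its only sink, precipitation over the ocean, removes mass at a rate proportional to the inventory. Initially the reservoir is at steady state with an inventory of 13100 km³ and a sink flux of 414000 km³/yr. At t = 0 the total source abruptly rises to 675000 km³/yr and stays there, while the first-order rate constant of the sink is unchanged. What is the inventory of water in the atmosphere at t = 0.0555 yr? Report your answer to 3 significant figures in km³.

The sink rate constant is k = F₀/M₀ = 414000/13100 = 31.60 yr⁻¹.
Solving dM/dt = F₁ − kM with M(0) = M₀ gives M(t) = F₁/k + (M₀ − F₁/k)·e^(−kt).
F₁/k = 675000/31.60 = 21359 km³; kt = 31.60 × 0.0555 = 1.754, e^(−kt) = 0.1731.
M(0.0555) = 21359 + (13100 − 21359) × 0.1731 = 21359 − 1429 = 19929 km³.

19900 km³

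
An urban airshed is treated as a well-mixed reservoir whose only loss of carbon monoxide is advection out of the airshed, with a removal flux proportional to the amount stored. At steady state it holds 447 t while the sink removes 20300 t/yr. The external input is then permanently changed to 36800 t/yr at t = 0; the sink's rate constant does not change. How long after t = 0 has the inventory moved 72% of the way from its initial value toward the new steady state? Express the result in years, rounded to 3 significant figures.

0.0280 yr

τ = M₀/F₀ = 447/20300 = 0.02202 yr.
The remaining gap fraction is e^(−t/τ); 72% covered ⇒ e^(−t/τ) = 0.280.
t = −τ ln(0.280) = 0.02202 × 1.273 = 0.02803 yr.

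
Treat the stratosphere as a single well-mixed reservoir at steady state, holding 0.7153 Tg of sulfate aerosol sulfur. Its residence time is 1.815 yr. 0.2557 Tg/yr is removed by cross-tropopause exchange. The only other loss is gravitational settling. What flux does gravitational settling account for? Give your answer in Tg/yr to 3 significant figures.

0.138 Tg/yr

Total removal F = M/τ = 0.7153 / 1.815 = 0.3941 Tg/yr.
Gravitational settling = F − (0.2557) = 0.3941 − 0.2557 = 0.1384 Tg/yr.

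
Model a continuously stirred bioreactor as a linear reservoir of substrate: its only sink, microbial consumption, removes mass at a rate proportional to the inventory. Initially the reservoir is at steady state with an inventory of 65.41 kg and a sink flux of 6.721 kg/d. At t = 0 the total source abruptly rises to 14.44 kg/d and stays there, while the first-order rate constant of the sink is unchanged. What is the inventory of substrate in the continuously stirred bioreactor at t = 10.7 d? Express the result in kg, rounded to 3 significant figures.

τ = M₀/F₀ = 65.41/6.721 = 9.732 d; rate constant k = 1/τ.
New steady state M_∞ = F₁/k = F₁·τ = 14.44 × 9.732 = 140.53 kg.
M(t) = M_∞ + (M₀ − M_∞)·e^(−t/τ); t/τ = 10.7/9.732 = 1.099, so e^(−t/τ) = 0.3331.
M(t) = 140.53 − 75.12 × 0.3331 = 115.51 kg.

116 kg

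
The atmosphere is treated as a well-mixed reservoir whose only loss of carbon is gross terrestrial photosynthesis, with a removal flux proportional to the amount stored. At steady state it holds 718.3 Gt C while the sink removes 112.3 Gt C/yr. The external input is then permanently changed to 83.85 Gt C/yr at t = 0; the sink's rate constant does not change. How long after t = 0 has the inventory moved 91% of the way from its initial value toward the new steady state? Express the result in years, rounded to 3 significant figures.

15.4 yr

τ = M₀/F₀ = 718.3/112.3 = 6.396 yr.
The remaining gap fraction is e^(−t/τ); 91% covered ⇒ e^(−t/τ) = 0.0900.
t = −τ ln(0.0900) = 6.396 × 2.408 = 15.40 yr.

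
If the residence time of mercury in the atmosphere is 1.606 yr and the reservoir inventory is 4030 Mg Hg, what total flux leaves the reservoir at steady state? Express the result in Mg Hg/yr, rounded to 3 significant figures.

2510 Mg Hg/yr

F = M / τ = 4030 / 1.606 = 2509 Mg Hg/yr.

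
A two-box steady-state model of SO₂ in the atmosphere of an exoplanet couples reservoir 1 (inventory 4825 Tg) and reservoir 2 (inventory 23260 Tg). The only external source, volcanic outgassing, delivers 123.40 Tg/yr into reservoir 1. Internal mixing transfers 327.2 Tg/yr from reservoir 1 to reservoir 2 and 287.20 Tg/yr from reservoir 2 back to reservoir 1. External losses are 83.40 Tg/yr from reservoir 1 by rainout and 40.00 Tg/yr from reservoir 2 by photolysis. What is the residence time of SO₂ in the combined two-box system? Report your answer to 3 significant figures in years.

For the system as a whole, the A↔B exchange is internal and contributes nothing to the throughput; only the external sinks remove mass.
M_total = 4825 + 23260 = 28085 Tg.
ΣF_external_out = 83.40 + 40.00 = 123.40 Tg/yr.
τ = M_total / ΣF_ext = 28085 / 123.40 = 227.6 yr.

228 yr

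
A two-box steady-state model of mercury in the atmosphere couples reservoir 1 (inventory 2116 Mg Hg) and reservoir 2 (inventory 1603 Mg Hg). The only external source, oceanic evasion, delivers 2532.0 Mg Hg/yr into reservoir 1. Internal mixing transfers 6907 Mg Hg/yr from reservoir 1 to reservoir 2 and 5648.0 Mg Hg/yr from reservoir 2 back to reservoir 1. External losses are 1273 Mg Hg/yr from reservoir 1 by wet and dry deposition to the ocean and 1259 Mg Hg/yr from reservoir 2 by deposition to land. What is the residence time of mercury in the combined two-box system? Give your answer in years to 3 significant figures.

Residence time in the combined system uses the total inventory and the total *external* removal — internal exchanges between the two boxes cancel.
M_total = 2116 + 1603 = 3719.0 Mg Hg.
ΣF_external_out = 1273 + 1259 = 2532.0 Mg Hg/yr.
τ = M_total / ΣF_ext = 3719.0 / 2532.0 = 1.469 yr.

1.47 yr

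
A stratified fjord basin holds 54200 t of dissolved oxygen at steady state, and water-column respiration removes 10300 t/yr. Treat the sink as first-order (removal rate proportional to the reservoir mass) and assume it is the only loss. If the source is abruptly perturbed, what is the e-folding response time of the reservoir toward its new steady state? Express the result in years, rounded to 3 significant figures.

For a linear reservoir the response time equals the residence time τ = M/F.
τ = 54200 / 10300 = 5.262 yr.

5.26 yr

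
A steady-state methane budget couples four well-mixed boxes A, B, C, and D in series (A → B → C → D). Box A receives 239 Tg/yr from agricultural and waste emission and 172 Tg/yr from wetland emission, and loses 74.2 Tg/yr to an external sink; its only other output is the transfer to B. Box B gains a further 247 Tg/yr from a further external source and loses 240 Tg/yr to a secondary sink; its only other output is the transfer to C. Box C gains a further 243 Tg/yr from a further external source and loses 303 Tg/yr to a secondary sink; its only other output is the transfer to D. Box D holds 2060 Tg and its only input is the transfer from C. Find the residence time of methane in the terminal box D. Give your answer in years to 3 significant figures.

7.26 yr

Box A: F(A→B) = (239 + 172) − 74.2 = 336.80 Tg/yr.
Box B: F(B→C) = (336.80 + 247) − 240 = 343.80 Tg/yr.
Box C: F(C→D) = (343.80 + 243) − 303 = 283.80 Tg/yr.
Box D throughput = its input = 283.80 Tg/yr; τ = 2060 / 283.80 = 7.259 yr.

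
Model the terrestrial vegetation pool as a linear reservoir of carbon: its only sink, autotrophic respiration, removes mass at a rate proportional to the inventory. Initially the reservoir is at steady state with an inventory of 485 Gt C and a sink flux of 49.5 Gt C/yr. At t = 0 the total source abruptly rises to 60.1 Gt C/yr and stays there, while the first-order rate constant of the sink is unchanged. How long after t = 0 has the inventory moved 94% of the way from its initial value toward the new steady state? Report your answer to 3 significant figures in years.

τ = M₀/F₀ = 485/49.5 = 9.798 yr.
The remaining gap fraction is e^(−t/τ); 94% covered ⇒ e^(−t/τ) = 0.0600.
t = −τ ln(0.0600) = 9.798 × 2.813 = 27.57 yr.

27.6 yr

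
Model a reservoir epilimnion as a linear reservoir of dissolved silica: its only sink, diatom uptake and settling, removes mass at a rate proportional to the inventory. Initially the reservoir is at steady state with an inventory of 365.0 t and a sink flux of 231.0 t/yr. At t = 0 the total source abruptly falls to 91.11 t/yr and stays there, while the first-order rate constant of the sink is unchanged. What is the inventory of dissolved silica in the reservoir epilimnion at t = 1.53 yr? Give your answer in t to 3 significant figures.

228 t

Residence time τ = M₀/F₀ = 1.580 yr. The eventual steady state is M_∞ = M₀·(F₁/F₀) = 365.0 × 91.11/231.0 = 143.96 t.
The anomaly ΔM(t) = M(t) − M_∞ decays as ΔM₀·e^(−t/τ) with ΔM₀ = 365.0 − 143.96 = 221.0 t.
At t = 1.53 yr, e^(−t/τ) = e^(−0.9683) = 0.3797, so ΔM = 83.93 t and M = 143.96 + 83.93 = 227.90 t.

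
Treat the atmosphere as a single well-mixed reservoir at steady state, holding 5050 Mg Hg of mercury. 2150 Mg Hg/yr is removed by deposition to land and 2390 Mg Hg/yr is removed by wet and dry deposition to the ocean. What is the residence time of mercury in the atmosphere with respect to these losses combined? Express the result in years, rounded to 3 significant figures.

1.11 yr

Total removal = 2150 + 2390 = 4540.0 Mg Hg/yr.
τ = M / ΣF_out = 5050 / 4540.0 = 1.112 yr.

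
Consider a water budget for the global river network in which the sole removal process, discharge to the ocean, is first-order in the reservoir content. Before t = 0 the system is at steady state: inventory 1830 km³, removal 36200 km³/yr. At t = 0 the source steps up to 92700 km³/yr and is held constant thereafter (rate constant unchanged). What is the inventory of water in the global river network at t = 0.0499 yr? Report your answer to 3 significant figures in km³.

Residence time τ = M₀/F₀ = 0.05055 yr. The eventual steady state is M_∞ = M₀·(F₁/F₀) = 1830 × 92700/36200 = 4686.2 km³.
The anomaly ΔM(t) = M(t) − M_∞ decays as ΔM₀·e^(−t/τ) with ΔM₀ = 1830 − 4686.2 = −2856 km³.
At t = 0.0499 yr, e^(−t/τ) = e^(−0.9871) = 0.3727, so ΔM = −1064 km³ and M = 4686.2 − 1064 = 3621.8 km³.

3620 km³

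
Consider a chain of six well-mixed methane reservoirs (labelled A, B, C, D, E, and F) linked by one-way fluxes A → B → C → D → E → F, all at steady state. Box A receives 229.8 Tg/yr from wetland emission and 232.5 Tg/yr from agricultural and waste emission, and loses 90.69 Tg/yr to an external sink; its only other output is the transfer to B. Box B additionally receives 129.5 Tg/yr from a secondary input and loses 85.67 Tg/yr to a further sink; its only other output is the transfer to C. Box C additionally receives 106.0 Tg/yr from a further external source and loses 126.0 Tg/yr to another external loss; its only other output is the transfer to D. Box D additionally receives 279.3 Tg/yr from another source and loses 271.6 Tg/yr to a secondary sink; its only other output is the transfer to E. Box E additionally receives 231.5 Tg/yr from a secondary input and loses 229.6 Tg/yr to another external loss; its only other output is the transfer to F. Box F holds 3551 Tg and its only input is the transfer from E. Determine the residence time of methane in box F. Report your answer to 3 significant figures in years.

8.77 yr

Box A: F(A→B) = (229.8 + 232.5) − 90.69 = 371.61 Tg/yr.
Box B: F(B→C) = (371.61 + 129.5) − 85.67 = 415.44 Tg/yr.
Box C: F(C→D) = (415.44 + 106.0) − 126.0 = 395.44 Tg/yr.
Box D: F(D→E) = (395.44 + 279.3) − 271.6 = 403.14 Tg/yr.
Box E: F(E→F) = (403.14 + 231.5) − 229.6 = 405.04 Tg/yr.
Box F throughput = its input = 405.04 Tg/yr; τ = 3551 / 405.04 = 8.767 yr.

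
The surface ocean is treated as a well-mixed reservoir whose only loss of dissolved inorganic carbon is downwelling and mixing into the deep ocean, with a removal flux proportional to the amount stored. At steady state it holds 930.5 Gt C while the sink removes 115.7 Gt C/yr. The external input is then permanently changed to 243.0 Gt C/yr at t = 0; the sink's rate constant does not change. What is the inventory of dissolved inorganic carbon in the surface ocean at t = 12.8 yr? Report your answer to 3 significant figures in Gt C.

1750 Gt C

Residence time τ = M₀/F₀ = 8.042 yr. The eventual steady state is M_∞ = M₀·(F₁/F₀) = 930.5 × 243.0/115.7 = 1954.3 Gt C.
The anomaly ΔM(t) = M(t) − M_∞ decays as ΔM₀·e^(−t/τ) with ΔM₀ = 930.5 − 1954.3 = −1024 Gt C.
At t = 12.8 yr, e^(−t/τ) = e^(−1.592) = 0.2036, so ΔM = −208.4 Gt C and M = 1954.3 − 208.4 = 1745.8 Gt C.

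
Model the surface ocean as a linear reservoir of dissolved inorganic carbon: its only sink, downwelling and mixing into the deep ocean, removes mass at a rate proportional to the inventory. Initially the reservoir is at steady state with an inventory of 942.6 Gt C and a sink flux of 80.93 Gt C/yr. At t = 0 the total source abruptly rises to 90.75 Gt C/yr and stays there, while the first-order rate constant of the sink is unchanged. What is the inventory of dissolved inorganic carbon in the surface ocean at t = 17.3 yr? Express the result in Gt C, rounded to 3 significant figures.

The sink rate constant is k = F₀/M₀ = 80.93/942.6 = 0.08586 yr⁻¹.
Solving dM/dt = F₁ − kM with M(0) = M₀ gives M(t) = F₁/k + (M₀ − F₁/k)·e^(−kt).
F₁/k = 90.75/0.08586 = 1057.0 Gt C; kt = 0.08586 × 17.3 = 1.485, e^(−kt) = 0.2264.
M(17.3) = 1057.0 + (942.6 − 1057.0) × 0.2264 = 1057.0 − 25.90 = 1031.1 Gt C.

1030 Gt C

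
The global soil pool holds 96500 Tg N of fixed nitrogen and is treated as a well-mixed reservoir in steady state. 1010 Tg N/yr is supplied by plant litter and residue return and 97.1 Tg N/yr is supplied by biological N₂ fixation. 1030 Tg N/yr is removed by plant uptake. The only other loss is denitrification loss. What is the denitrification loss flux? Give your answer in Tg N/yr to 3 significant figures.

At steady state ΣF_in = ΣF_out.
ΣF_in = 1010 + 97.1 = 1107.1 Tg N/yr.
Denitrification loss flux = ΣF_in − (1030) = 1107.1 − 1030 = 77.10 Tg N/yr.

77.1 Tg N/yr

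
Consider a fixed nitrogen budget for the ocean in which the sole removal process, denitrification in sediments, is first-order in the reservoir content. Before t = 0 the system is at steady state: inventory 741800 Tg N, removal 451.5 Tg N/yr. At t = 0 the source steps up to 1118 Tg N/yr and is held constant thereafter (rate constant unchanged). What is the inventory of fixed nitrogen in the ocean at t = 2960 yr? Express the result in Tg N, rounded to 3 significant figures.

Residence time τ = M₀/F₀ = 1643 yr. The eventual steady state is M_∞ = M₀·(F₁/F₀) = 741800 × 1118/451.5 = 1.8368×10^6 Tg N.
The anomaly ΔM(t) = M(t) − M_∞ decays as ΔM₀·e^(−t/τ) with ΔM₀ = 741800 − 1.8368×10^6 = −1.095×10^6 Tg N.
At t = 2960 yr, e^(−t/τ) = e^(−1.802) = 0.1650, so ΔM = −180700 Tg N and M = 1.8368×10^6 − 180700 = 1.6561×10^6 Tg N.

1.66×10^6 Tg N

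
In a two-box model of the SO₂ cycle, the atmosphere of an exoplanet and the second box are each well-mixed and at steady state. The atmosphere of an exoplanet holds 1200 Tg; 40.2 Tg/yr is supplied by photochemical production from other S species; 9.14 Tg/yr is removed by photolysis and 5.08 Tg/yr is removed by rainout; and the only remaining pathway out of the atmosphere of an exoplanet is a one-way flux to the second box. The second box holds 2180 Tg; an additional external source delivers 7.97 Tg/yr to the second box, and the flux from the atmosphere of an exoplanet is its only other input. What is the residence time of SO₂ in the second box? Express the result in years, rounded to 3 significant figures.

64.2 yr

Balance the atmosphere of an exoplanet: ΣF_in = 40.200 Tg/yr.
Flux to the second box = ΣF_in − (9.14 + 5.08) = 25.980 Tg/yr.
Total input to the second box = 25.980 + 7.97 = 33.950 Tg/yr; at steady state this equals its total output.
τ = M / F = 2180 / 33.950 = 64.21 yr.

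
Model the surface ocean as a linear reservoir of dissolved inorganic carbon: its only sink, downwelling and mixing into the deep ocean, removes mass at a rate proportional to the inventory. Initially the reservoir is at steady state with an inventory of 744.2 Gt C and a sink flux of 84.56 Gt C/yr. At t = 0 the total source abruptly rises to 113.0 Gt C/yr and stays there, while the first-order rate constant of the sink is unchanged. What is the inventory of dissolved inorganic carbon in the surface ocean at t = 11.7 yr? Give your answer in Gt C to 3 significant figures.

τ = M₀/F₀ = 744.2/84.56 = 8.801 yr; rate constant k = 1/τ.
New steady state M_∞ = F₁/k = F₁·τ = 113.0 × 8.801 = 994.50 Gt C.
M(t) = M_∞ + (M₀ − M_∞)·e^(−t/τ); t/τ = 11.7/8.801 = 1.329, so e^(−t/τ) = 0.2646.
M(t) = 994.50 − 250.3 × 0.2646 = 928.26 Gt C.

928 Gt C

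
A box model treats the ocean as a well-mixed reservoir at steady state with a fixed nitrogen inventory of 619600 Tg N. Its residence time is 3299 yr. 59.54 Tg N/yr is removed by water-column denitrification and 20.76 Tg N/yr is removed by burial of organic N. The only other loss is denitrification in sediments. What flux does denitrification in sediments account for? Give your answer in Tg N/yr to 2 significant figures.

110 Tg N/yr

Total removal F = M/τ = 619600 / 3299 = 187.8 Tg N/yr.
Denitrification in sediments = F − (59.54 + 20.76) = 187.8 − 80.30 = 107.5 Tg N/yr.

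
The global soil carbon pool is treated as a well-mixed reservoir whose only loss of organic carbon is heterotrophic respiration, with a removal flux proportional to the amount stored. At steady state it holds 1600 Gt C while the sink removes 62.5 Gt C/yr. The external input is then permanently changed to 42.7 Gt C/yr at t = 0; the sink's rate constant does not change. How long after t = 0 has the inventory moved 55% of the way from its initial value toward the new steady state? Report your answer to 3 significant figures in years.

20.4 yr

τ = M₀/F₀ = 1600/62.5 = 25.60 yr.
The remaining gap fraction is e^(−t/τ); 55% covered ⇒ e^(−t/τ) = 0.450.
t = −τ ln(0.450) = 25.60 × 0.7985 = 20.44 yr.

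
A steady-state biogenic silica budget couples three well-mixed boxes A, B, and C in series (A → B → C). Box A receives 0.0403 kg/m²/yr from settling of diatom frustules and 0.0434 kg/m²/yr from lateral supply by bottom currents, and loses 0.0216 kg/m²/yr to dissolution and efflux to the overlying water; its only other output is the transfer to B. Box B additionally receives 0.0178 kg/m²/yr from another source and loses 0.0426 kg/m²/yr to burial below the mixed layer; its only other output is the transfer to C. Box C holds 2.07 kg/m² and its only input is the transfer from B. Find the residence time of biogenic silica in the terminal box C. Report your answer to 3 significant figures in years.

Box A: F(A→B) = (0.0403 + 0.0434) − 0.0216 = 0.062100 kg/m²/yr.
Box B: F(B→C) = (0.062100 + 0.0178) − 0.0426 = 0.037300 kg/m²/yr.
Box C throughput = its input = 0.037300 kg/m²/yr; τ = 2.07 / 0.037300 = 55.50 yr.

55.5 yr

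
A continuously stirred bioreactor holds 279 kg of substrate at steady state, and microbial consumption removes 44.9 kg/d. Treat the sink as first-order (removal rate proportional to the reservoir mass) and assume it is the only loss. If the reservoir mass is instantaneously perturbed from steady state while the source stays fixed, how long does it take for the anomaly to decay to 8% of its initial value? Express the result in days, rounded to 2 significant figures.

For a linear reservoir the anomaly decays as exp(−t/τ) with τ = M/F = 279/44.9 = 6.214 d.
exp(−t/τ) = 0.08 ⇒ t = −τ ln(0.08) = 6.214 × 2.526 = 15.69 d.

16 d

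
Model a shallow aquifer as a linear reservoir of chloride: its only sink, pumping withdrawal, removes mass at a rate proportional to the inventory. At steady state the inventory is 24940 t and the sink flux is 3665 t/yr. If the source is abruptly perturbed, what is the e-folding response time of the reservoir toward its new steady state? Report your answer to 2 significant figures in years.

For a linear reservoir the response time equals the residence time τ = M/F.
τ = 24940 / 3665 = 6.805 yr.

6.8 yr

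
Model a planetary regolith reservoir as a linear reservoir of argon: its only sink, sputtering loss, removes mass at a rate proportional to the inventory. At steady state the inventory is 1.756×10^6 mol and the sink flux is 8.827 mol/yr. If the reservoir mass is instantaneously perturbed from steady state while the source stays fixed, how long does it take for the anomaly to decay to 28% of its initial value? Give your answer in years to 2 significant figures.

For a linear reservoir the anomaly decays as exp(−t/τ) with τ = M/F = 1.756×10^6/8.827 = 198900 yr.
exp(−t/τ) = 0.28 ⇒ t = −τ ln(0.28) = 198900 × 1.273 = 253200 yr.

250000 yr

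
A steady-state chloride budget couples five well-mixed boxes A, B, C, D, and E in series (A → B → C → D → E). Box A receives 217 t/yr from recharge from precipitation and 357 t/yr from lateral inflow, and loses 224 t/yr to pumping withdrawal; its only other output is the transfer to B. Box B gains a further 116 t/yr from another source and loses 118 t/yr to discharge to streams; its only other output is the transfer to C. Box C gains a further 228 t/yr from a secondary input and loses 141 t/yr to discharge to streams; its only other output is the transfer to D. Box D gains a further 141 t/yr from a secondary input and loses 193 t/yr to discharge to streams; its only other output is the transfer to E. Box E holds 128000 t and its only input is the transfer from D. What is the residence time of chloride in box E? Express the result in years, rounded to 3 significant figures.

334 yr

Box A: F(A→B) = (217 + 357) − 224 = 350.00 t/yr.
Box B: F(B→C) = (350.00 + 116) − 118 = 348.00 t/yr.
Box C: F(C→D) = (348.00 + 228) − 141 = 435.00 t/yr.
Box D: F(D→E) = (435.00 + 141) − 193 = 383.00 t/yr.
Box E throughput = its input = 383.00 t/yr; τ = 128000 / 383.00 = 334.2 yr.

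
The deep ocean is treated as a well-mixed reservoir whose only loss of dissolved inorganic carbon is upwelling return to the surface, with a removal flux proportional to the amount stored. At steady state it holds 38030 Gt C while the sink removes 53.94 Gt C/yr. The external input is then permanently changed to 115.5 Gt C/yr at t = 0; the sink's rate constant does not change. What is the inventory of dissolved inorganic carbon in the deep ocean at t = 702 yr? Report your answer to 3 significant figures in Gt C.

65400 Gt C

τ = M₀/F₀ = 38030/53.94 = 705.0 yr; rate constant k = 1/τ.
New steady state M_∞ = F₁/k = F₁·τ = 115.5 × 705.0 = 81432 Gt C.
M(t) = M_∞ + (M₀ − M_∞)·e^(−t/τ); t/τ = 702/705.0 = 0.9957, so e^(−t/τ) = 0.3695.
M(t) = 81432 − 43400 × 0.3695 = 65397 Gt C.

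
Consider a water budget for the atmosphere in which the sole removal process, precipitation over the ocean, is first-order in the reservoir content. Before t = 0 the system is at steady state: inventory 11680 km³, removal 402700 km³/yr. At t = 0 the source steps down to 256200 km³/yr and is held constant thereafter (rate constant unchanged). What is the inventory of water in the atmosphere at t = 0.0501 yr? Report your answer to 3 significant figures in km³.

τ = M₀/F₀ = 11680/402700 = 0.02900 yr; rate constant k = 1/τ.
New steady state M_∞ = F₁/k = F₁·τ = 256200 × 0.02900 = 7430.9 km³.
M(t) = M_∞ + (M₀ − M_∞)·e^(−t/τ); t/τ = 0.0501/0.02900 = 1.727, so e^(−t/τ) = 0.1778.
M(t) = 7430.9 + 4249 × 0.1778 = 8186.2 km³.

8190 km³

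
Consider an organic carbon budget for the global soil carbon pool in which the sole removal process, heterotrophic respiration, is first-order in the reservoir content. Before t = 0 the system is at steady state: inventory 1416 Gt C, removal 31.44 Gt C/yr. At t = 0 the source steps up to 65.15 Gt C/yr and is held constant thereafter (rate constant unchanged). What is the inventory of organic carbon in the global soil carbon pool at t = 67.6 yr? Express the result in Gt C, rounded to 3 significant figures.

2600 Gt C

Residence time τ = M₀/F₀ = 45.04 yr. The eventual steady state is M_∞ = M₀·(F₁/F₀) = 1416 × 65.15/31.44 = 2934.2 Gt C.
The anomaly ΔM(t) = M(t) − M_∞ decays as ΔM₀·e^(−t/τ) with ΔM₀ = 1416 − 2934.2 = −1518 Gt C.
At t = 67.6 yr, e^(−t/τ) = e^(−1.501) = 0.2229, so ΔM = −338.4 Gt C and M = 2934.2 − 338.4 = 2595.8 Gt C.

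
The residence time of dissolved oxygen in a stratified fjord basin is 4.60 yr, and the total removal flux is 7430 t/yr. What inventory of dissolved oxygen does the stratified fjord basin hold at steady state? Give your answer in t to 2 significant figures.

34000 t

τ = M/F ⇒ M = τ × F = 4.60 × 7430 = 34180 t.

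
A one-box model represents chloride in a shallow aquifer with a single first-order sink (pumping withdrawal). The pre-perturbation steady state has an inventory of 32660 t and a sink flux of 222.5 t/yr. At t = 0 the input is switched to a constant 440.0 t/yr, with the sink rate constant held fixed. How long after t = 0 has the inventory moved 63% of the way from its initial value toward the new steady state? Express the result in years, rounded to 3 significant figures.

146 yr

τ = M₀/F₀ = 32660/222.5 = 146.8 yr.
The remaining gap fraction is e^(−t/τ); 63% covered ⇒ e^(−t/τ) = 0.370.
t = −τ ln(0.370) = 146.8 × 0.9943 = 145.9 yr.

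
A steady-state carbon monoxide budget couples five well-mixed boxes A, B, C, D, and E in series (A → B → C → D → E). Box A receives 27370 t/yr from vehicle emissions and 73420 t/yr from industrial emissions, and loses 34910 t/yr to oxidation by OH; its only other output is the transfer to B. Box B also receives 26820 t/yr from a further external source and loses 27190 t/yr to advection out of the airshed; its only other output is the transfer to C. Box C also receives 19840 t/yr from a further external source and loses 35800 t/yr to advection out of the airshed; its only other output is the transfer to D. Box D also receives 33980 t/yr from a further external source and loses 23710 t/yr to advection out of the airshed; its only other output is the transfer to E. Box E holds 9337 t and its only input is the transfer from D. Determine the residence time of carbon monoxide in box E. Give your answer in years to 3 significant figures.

Box A: F(A→B) = (27370 + 73420) − 34910 = 65880 t/yr.
Box B: F(B→C) = (65880 + 26820) − 27190 = 65510 t/yr.
Box C: F(C→D) = (65510 + 19840) − 35800 = 49550 t/yr.
Box D: F(D→E) = (49550 + 33980) − 23710 = 59820 t/yr.
Box E throughput = its input = 59820 t/yr; τ = 9337 / 59820 = 0.1561 yr.

0.156 yr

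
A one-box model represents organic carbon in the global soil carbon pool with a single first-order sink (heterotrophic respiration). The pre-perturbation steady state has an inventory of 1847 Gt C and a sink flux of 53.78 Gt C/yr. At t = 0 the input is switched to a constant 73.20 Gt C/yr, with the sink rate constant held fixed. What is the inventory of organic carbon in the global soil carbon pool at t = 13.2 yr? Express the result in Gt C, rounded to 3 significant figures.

2060 Gt C

Residence time τ = M₀/F₀ = 34.34 yr. The eventual steady state is M_∞ = M₀·(F₁/F₀) = 1847 × 73.20/53.78 = 2514.0 Gt C.
The anomaly ΔM(t) = M(t) − M_∞ decays as ΔM₀·e^(−t/τ) with ΔM₀ = 1847 − 2514.0 = −667.0 Gt C.
At t = 13.2 yr, e^(−t/τ) = e^(−0.3844) = 0.6809, so ΔM = −454.1 Gt C and M = 2514.0 − 454.1 = 2059.8 Gt C.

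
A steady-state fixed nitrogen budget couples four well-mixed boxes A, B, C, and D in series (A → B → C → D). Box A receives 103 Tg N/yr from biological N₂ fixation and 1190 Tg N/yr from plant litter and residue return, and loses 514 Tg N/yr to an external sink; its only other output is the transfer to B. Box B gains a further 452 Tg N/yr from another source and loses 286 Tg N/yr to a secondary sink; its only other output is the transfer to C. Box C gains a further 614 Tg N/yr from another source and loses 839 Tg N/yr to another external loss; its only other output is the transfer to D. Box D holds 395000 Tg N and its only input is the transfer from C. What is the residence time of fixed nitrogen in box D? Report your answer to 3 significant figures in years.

Box A: F(A→B) = (103 + 1190) − 514 = 779.00 Tg N/yr.
Box B: F(B→C) = (779.00 + 452) − 286 = 945.00 Tg N/yr.
Box C: F(C→D) = (945.00 + 614) − 839 = 720.00 Tg N/yr.
Box D throughput = its input = 720.00 Tg N/yr; τ = 395000 / 720.00 = 548.6 yr.

549 yr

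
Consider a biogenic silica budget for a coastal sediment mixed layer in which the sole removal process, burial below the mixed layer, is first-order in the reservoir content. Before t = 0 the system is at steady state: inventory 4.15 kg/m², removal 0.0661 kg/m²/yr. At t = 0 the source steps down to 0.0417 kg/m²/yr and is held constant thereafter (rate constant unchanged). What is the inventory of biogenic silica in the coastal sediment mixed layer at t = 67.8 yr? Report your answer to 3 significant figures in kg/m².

Residence time τ = M₀/F₀ = 62.78 yr. The eventual steady state is M_∞ = M₀·(F₁/F₀) = 4.15 × 0.0417/0.0661 = 2.6181 kg/m².
The anomaly ΔM(t) = M(t) − M_∞ decays as ΔM₀·e^(−t/τ) with ΔM₀ = 4.15 − 2.6181 = 1.532 kg/m².
At t = 67.8 yr, e^(−t/τ) = e^(−1.080) = 0.3396, so ΔM = 0.5203 kg/m² and M = 2.6181 + 0.5203 = 3.1384 kg/m².

3.14 kg/m²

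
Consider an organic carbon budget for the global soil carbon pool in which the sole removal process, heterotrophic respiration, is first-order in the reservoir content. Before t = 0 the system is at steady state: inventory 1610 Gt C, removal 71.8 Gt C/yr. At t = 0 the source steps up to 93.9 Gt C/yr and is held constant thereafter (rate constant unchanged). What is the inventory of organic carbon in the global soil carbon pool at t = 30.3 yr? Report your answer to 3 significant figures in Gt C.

1980 Gt C

Residence time τ = M₀/F₀ = 22.42 yr. The eventual steady state is M_∞ = M₀·(F₁/F₀) = 1610 × 93.9/71.8 = 2105.6 Gt C.
The anomaly ΔM(t) = M(t) − M_∞ decays as ΔM₀·e^(−t/τ) with ΔM₀ = 1610 − 2105.6 = −495.6 Gt C.
At t = 30.3 yr, e^(−t/τ) = e^(−1.351) = 0.2589, so ΔM = −128.3 Gt C and M = 2105.6 − 128.3 = 1977.3 Gt C.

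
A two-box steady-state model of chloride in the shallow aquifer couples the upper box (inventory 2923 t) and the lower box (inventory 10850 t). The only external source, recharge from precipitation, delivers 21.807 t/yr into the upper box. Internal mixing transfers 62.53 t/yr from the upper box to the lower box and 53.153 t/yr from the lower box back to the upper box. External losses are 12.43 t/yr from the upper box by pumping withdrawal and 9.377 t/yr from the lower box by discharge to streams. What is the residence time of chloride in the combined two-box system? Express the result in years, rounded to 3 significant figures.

For the system as a whole, the A↔B exchange is internal and contributes nothing to the throughput; only the external sinks remove mass.
M_total = 2923 + 10850 = 13773 t.
ΣF_external_out = 12.43 + 9.377 = 21.807 t/yr.
τ = M_total / ΣF_ext = 13773 / 21.807 = 631.6 yr.

632 yr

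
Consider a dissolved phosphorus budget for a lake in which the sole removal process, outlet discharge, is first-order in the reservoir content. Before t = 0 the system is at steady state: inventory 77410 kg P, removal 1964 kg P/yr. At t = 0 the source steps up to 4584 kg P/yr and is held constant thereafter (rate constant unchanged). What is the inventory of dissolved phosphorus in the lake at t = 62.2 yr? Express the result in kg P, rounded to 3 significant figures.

The sink rate constant is k = F₀/M₀ = 1964/77410 = 0.02537 yr⁻¹.
Solving dM/dt = F₁ − kM with M(0) = M₀ gives M(t) = F₁/k + (M₀ − F₁/k)·e^(−kt).
F₁/k = 4584/0.02537 = 180680 kg P; kt = 0.02537 × 62.2 = 1.578, e^(−kt) = 0.2064.
M(62.2) = 180680 + (77410 − 180680) × 0.2064 = 180680 − 21310 = 159370 kg P.

159000 kg P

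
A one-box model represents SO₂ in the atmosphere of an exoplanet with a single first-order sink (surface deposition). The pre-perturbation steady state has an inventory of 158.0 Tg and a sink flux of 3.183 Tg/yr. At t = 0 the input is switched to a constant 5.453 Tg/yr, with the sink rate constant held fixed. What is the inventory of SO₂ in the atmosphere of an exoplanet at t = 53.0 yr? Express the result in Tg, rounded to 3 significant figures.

232 Tg

τ = M₀/F₀ = 158.0/3.183 = 49.64 yr; rate constant k = 1/τ.
New steady state M_∞ = F₁/k = F₁·τ = 5.453 × 49.64 = 270.68 Tg.
M(t) = M_∞ + (M₀ − M_∞)·e^(−t/τ); t/τ = 53.0/49.64 = 1.068, so e^(−t/τ) = 0.3438.
M(t) = 270.68 − 112.7 × 0.3438 = 231.94 Tg.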